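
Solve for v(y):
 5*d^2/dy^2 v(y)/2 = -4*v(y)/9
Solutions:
 v(y) = C1*sin(2*sqrt(10)*y/15) + C2*cos(2*sqrt(10)*y/15)


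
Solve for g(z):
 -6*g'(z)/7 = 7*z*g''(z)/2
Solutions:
 g(z) = C1 + C2*z^(37/49)


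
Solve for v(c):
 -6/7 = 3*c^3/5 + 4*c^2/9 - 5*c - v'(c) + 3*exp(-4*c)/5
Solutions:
 v(c) = C1 + 3*c^4/20 + 4*c^3/27 - 5*c^2/2 + 6*c/7 - 3*exp(-4*c)/20


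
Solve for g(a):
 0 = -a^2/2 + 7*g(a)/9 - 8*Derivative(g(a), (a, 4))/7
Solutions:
 g(a) = C1*exp(-2^(1/4)*sqrt(21)*a/6) + C2*exp(2^(1/4)*sqrt(21)*a/6) + C3*sin(2^(1/4)*sqrt(21)*a/6) + C4*cos(2^(1/4)*sqrt(21)*a/6) + 9*a^2/14


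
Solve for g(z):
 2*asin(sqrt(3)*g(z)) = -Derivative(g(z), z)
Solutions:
 Integral(1/asin(sqrt(3)*_y), (_y, g(z))) = C1 - 2*z


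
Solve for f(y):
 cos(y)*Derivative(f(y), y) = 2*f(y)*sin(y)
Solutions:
 f(y) = C1/cos(y)^2


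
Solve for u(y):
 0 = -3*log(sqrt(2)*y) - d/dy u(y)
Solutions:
 u(y) = C1 - 3*y*log(y) - 3*y*log(2)/2 + 3*y


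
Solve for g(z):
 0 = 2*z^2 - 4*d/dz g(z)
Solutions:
 g(z) = C1 + z^3/6


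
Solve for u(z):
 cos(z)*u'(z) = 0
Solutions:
 u(z) = C1


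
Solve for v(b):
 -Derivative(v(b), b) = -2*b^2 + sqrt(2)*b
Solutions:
 v(b) = C1 + 2*b^3/3 - sqrt(2)*b^2/2


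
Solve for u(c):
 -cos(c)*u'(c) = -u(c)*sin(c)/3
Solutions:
 u(c) = C1/cos(c)^(1/3)


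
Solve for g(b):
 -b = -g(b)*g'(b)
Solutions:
 g(b) = -sqrt(C1 + b^2)
 g(b) = sqrt(C1 + b^2)


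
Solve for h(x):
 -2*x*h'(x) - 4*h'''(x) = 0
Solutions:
 h(x) = C1 + Integral(C2*airyai(-2^(2/3)*x/2) + C3*airybi(-2^(2/3)*x/2), x)


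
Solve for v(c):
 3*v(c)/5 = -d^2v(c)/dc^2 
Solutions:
 v(c) = C1*sin(sqrt(15)*c/5) + C2*cos(sqrt(15)*c/5)


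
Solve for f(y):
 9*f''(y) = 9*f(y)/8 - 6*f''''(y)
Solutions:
 f(y) = C1*exp(-y*sqrt(-3 + 2*sqrt(3))/2) + C2*exp(y*sqrt(-3 + 2*sqrt(3))/2) + C3*sin(y*sqrt(3 + 2*sqrt(3))/2) + C4*cos(y*sqrt(3 + 2*sqrt(3))/2)


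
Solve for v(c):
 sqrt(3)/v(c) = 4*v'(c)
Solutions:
 v(c) = -sqrt(C1 + 2*sqrt(3)*c)/2
 v(c) = sqrt(C1 + 2*sqrt(3)*c)/2


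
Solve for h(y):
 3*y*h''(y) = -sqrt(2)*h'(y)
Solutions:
 h(y) = C1 + C2*y^(1 - sqrt(2)/3)


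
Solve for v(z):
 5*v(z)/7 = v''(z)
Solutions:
 v(z) = C1*exp(-sqrt(35)*z/7) + C2*exp(sqrt(35)*z/7)


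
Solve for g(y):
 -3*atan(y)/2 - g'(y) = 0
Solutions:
 g(y) = C1 - 3*y*atan(y)/2 + 3*log(y^2 + 1)/4


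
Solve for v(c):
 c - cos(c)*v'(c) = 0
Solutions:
 v(c) = C1 + Integral(c/cos(c), c)


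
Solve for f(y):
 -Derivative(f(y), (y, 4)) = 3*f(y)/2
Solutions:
 f(y) = (C1*sin(6^(1/4)*y/2) + C2*cos(6^(1/4)*y/2))*exp(-6^(1/4)*y/2) + (C3*sin(6^(1/4)*y/2) + C4*cos(6^(1/4)*y/2))*exp(6^(1/4)*y/2)


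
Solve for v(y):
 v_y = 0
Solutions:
 v(y) = C1


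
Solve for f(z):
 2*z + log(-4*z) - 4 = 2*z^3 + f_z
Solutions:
 f(z) = C1 - z^4/2 + z^2 + z*log(-z) + z*(-5 + 2*log(2))


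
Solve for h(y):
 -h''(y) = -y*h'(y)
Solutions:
 h(y) = C1 + C2*erfi(sqrt(2)*y/2)


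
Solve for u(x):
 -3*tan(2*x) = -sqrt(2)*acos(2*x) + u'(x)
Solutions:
 u(x) = C1 + sqrt(2)*(x*acos(2*x) - sqrt(1 - 4*x^2)/2) + 3*log(cos(2*x))/2


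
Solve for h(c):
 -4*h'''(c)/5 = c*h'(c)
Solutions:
 h(c) = C1 + Integral(C2*airyai(-10^(1/3)*c/2) + C3*airybi(-10^(1/3)*c/2), c)


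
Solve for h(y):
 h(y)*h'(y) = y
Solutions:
 h(y) = -sqrt(C1 + y^2)
 h(y) = sqrt(C1 + y^2)


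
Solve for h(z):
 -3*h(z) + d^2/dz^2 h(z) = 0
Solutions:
 h(z) = C1*exp(-sqrt(3)*z) + C2*exp(sqrt(3)*z)


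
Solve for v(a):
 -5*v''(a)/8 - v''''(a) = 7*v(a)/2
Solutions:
 v(a) = (C1*sin(2^(3/4)*7^(1/4)*a*cos(atan(sqrt(871)/5)/2)/2) + C2*cos(2^(3/4)*7^(1/4)*a*cos(atan(sqrt(871)/5)/2)/2))*exp(-2^(3/4)*7^(1/4)*a*sin(atan(sqrt(871)/5)/2)/2) + (C3*sin(2^(3/4)*7^(1/4)*a*cos(atan(sqrt(871)/5)/2)/2) + C4*cos(2^(3/4)*7^(1/4)*a*cos(atan(sqrt(871)/5)/2)/2))*exp(2^(3/4)*7^(1/4)*a*sin(atan(sqrt(871)/5)/2)/2)


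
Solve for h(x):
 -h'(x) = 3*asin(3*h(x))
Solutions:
 Integral(1/asin(3*_y), (_y, h(x))) = C1 - 3*x


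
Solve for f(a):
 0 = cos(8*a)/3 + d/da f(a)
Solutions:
 f(a) = C1 - sin(8*a)/24


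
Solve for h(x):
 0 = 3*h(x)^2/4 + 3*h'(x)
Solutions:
 h(x) = 4/(C1 + x)


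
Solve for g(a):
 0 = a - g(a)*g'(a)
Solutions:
 g(a) = -sqrt(C1 + a^2)
 g(a) = sqrt(C1 + a^2)


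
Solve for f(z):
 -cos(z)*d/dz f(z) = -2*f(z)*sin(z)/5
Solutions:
 f(z) = C1/cos(z)^(2/5)


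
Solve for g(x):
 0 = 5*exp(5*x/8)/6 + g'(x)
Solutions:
 g(x) = C1 - 4*exp(5*x/8)/3


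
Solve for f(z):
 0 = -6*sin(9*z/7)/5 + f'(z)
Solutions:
 f(z) = C1 - 14*cos(9*z/7)/15


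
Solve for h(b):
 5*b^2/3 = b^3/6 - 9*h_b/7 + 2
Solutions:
 h(b) = C1 + 7*b^4/216 - 35*b^3/81 + 14*b/9


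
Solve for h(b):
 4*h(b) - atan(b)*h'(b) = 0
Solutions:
 h(b) = C1*exp(4*Integral(1/atan(b), b))


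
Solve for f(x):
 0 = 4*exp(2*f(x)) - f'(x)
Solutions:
 f(x) = log(-sqrt(-1/(C1 + 4*x))) - log(2)/2
 f(x) = log(-1/(C1 + 4*x))/2 - log(2)/2


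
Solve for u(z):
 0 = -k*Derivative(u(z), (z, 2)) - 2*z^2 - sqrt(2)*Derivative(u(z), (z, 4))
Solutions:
 u(z) = C1 + C2*z + C3*exp(-2^(3/4)*z*sqrt(-k)/2) + C4*exp(2^(3/4)*z*sqrt(-k)/2) - z^4/(6*k) + 2*sqrt(2)*z^2/k^2


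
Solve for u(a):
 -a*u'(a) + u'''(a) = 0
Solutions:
 u(a) = C1 + Integral(C2*airyai(a) + C3*airybi(a), a)


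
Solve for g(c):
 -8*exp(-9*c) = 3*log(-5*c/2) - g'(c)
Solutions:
 g(c) = C1 + 3*c*log(-c) + 3*c*(-1 - log(2) + log(5)) - 8*exp(-9*c)/9


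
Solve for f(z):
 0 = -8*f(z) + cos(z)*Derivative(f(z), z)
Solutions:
 f(z) = C1*(sin(z)^4 + 4*sin(z)^3 + 6*sin(z)^2 + 4*sin(z) + 1)/(sin(z)^4 - 4*sin(z)^3 + 6*sin(z)^2 - 4*sin(z) + 1)


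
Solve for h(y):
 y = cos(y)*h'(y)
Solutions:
 h(y) = C1 + Integral(y/cos(y), y)


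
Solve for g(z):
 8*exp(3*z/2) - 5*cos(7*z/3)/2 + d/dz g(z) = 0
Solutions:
 g(z) = C1 - 16*exp(3*z/2)/3 + 15*sin(7*z/3)/14


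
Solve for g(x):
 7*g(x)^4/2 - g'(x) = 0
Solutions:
 g(x) = 2^(1/3)*(-1/(C1 + 21*x))^(1/3)
 g(x) = 2^(1/3)*(-1/(C1 + 7*x))^(1/3)*(-3^(2/3) - 3*3^(1/6)*I)/6
 g(x) = 2^(1/3)*(-1/(C1 + 7*x))^(1/3)*(-3^(2/3) + 3*3^(1/6)*I)/6


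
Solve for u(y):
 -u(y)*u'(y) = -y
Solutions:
 u(y) = -sqrt(C1 + y^2)
 u(y) = sqrt(C1 + y^2)


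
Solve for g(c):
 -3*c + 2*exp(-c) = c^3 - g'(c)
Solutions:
 g(c) = C1 + c^4/4 + 3*c^2/2 + 2*exp(-c)


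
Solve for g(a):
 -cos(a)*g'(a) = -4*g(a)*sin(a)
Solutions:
 g(a) = C1/cos(a)^4


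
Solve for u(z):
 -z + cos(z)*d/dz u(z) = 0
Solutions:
 u(z) = C1 + Integral(z/cos(z), z)


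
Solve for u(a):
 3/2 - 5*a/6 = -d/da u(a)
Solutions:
 u(a) = C1 + 5*a^2/12 - 3*a/2


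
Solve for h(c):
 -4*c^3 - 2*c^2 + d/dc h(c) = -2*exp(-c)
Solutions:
 h(c) = C1 + c^4 + 2*c^3/3 + 2*exp(-c)


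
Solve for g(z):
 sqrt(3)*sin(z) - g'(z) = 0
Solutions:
 g(z) = C1 - sqrt(3)*cos(z)


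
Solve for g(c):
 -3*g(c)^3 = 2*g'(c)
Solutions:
 g(c) = -sqrt(-1/(C1 - 3*c))
 g(c) = sqrt(-1/(C1 - 3*c))


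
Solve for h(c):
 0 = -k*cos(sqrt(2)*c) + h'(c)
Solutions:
 h(c) = C1 + sqrt(2)*k*sin(sqrt(2)*c)/2


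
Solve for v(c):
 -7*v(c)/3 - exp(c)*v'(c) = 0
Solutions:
 v(c) = C1*exp(7*exp(-c)/3)


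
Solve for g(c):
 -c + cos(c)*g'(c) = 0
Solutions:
 g(c) = C1 + Integral(c/cos(c), c)


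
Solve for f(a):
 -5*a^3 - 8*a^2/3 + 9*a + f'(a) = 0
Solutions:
 f(a) = C1 + 5*a^4/4 + 8*a^3/9 - 9*a^2/2


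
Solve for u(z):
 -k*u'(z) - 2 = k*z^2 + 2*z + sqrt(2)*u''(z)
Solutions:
 u(z) = C1 + C2*exp(-sqrt(2)*k*z/2) - z^3/3 - z^2/k + sqrt(2)*z^2/k - 2*z/k - 4*z/k^2 + 2*sqrt(2)*z/k^2


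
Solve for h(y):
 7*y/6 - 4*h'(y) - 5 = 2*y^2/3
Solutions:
 h(y) = C1 - y^3/18 + 7*y^2/48 - 5*y/4


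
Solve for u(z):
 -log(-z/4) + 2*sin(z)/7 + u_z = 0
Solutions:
 u(z) = C1 + z*log(-z) - 2*z*log(2) - z + 2*cos(z)/7


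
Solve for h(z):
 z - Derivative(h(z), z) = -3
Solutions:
 h(z) = C1 + z^2/2 + 3*z


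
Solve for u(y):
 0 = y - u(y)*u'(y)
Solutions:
 u(y) = -sqrt(C1 + y^2)
 u(y) = sqrt(C1 + y^2)


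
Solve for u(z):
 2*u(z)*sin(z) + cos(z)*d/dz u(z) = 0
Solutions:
 u(z) = C1*cos(z)^2


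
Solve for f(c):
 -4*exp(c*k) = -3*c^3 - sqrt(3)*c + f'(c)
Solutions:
 f(c) = C1 + 3*c^4/4 + sqrt(3)*c^2/2 - 4*exp(c*k)/k


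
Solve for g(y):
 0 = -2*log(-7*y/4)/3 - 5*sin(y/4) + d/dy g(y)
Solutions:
 g(y) = C1 + 2*y*log(-y)/3 - 2*y*log(2) - 2*y/3 + 2*y*log(14)/3 - 20*cos(y/4)


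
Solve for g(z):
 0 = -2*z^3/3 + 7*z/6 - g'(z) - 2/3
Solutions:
 g(z) = C1 - z^4/6 + 7*z^2/12 - 2*z/3


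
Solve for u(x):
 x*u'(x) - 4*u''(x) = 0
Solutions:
 u(x) = C1 + C2*erfi(sqrt(2)*x/4)


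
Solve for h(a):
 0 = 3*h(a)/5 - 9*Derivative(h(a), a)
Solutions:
 h(a) = C1*exp(a/15)


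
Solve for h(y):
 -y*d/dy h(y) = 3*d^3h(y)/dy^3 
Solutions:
 h(y) = C1 + Integral(C2*airyai(-3^(2/3)*y/3) + C3*airybi(-3^(2/3)*y/3), y)


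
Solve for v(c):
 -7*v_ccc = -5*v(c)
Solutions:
 v(c) = C3*exp(5^(1/3)*7^(2/3)*c/7) + (C1*sin(sqrt(3)*5^(1/3)*7^(2/3)*c/14) + C2*cos(sqrt(3)*5^(1/3)*7^(2/3)*c/14))*exp(-5^(1/3)*7^(2/3)*c/14)


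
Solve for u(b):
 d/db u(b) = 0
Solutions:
 u(b) = C1


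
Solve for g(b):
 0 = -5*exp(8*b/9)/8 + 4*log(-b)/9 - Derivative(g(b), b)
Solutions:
 g(b) = C1 + 4*b*log(-b)/9 - 4*b/9 - 45*exp(8*b/9)/64


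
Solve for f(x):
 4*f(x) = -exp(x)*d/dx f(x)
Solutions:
 f(x) = C1*exp(4*exp(-x))


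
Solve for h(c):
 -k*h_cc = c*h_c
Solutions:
 h(c) = C1 + C2*sqrt(k)*erf(sqrt(2)*c*sqrt(1/k)/2)


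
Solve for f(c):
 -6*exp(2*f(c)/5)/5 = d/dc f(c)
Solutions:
 f(c) = 5*log(-sqrt(-1/(C1 - 6*c))) - 5*log(2)/2 + 5*log(5)
 f(c) = 5*log(-1/(C1 - 6*c))/2 - 5*log(2)/2 + 5*log(5)


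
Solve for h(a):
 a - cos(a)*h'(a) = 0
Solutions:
 h(a) = C1 + Integral(a/cos(a), a)


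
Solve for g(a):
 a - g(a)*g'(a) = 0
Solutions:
 g(a) = -sqrt(C1 + a^2)
 g(a) = sqrt(C1 + a^2)


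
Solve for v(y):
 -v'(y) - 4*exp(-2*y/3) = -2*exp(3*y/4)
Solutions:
 v(y) = C1 + 8*exp(3*y/4)/3 + 6*exp(-2*y/3)


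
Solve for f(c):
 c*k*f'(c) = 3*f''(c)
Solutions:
 f(c) = Piecewise((-sqrt(6)*sqrt(pi)*C1*erf(sqrt(6)*c*sqrt(-k)/6)/(2*sqrt(-k)) - C2, (k > 0) | (k < 0)), (-C1*c - C2, True))


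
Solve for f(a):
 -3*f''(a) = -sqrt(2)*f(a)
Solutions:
 f(a) = C1*exp(-2^(1/4)*sqrt(3)*a/3) + C2*exp(2^(1/4)*sqrt(3)*a/3)


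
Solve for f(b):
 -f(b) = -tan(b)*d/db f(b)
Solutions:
 f(b) = C1*sin(b)


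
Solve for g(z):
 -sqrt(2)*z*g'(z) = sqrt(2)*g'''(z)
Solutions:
 g(z) = C1 + Integral(C2*airyai(-z) + C3*airybi(-z), z)


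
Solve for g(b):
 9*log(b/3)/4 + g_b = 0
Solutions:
 g(b) = C1 - 9*b*log(b)/4 + 9*b/4 + 9*b*log(3)/4


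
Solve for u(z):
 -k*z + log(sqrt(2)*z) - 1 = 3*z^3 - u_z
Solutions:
 u(z) = C1 + k*z^2/2 + 3*z^4/4 - z*log(z) - z*log(2)/2 + 2*z


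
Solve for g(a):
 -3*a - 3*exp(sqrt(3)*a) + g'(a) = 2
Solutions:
 g(a) = C1 + 3*a^2/2 + 2*a + sqrt(3)*exp(sqrt(3)*a)


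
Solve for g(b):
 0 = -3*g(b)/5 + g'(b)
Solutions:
 g(b) = C1*exp(3*b/5)


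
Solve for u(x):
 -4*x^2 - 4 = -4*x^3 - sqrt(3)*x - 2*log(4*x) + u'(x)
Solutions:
 u(x) = C1 + x^4 - 4*x^3/3 + sqrt(3)*x^2/2 + 2*x*log(x) - 6*x + x*log(16)


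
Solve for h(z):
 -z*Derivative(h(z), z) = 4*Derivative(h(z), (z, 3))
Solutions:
 h(z) = C1 + Integral(C2*airyai(-2^(1/3)*z/2) + C3*airybi(-2^(1/3)*z/2), z)


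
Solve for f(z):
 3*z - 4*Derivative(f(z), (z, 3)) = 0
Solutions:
 f(z) = C1 + C2*z + C3*z^2 + z^4/32


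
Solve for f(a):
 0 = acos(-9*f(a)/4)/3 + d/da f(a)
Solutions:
 Integral(1/acos(-9*_y/4), (_y, f(a))) = C1 - a/3


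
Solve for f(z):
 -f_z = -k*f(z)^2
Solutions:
 f(z) = -1/(C1 + k*z)


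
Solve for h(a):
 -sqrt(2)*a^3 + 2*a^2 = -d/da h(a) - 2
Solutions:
 h(a) = C1 + sqrt(2)*a^4/4 - 2*a^3/3 - 2*a


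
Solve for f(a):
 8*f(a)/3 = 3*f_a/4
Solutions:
 f(a) = C1*exp(32*a/9)


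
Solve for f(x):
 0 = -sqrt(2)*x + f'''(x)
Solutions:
 f(x) = C1 + C2*x + C3*x^2 + sqrt(2)*x^4/24


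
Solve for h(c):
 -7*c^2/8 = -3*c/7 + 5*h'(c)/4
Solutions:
 h(c) = C1 - 7*c^3/30 + 6*c^2/35


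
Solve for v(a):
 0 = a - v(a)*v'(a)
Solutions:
 v(a) = -sqrt(C1 + a^2)
 v(a) = sqrt(C1 + a^2)


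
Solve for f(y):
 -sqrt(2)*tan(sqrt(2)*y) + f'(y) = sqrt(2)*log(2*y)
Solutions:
 f(y) = C1 + sqrt(2)*y*(log(y) - 1) + sqrt(2)*y*log(2) - log(cos(sqrt(2)*y))


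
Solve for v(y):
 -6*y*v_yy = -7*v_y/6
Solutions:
 v(y) = C1 + C2*y^(43/36)


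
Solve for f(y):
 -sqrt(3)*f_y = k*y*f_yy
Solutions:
 f(y) = C1 + y^(((re(k) - sqrt(3))*re(k) + im(k)^2)/(re(k)^2 + im(k)^2))*(C2*sin(sqrt(3)*log(y)*Abs(im(k))/(re(k)^2 + im(k)^2)) + C3*cos(sqrt(3)*log(y)*im(k)/(re(k)^2 + im(k)^2)))


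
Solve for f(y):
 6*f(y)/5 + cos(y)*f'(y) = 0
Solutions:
 f(y) = C1*(sin(y) - 1)^(3/5)/(sin(y) + 1)^(3/5)


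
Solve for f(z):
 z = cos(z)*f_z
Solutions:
 f(z) = C1 + Integral(z/cos(z), z)


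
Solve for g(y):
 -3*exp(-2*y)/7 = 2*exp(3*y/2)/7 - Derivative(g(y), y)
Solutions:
 g(y) = C1 + 4*exp(3*y/2)/21 - 3*exp(-2*y)/14


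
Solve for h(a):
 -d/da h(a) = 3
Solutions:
 h(a) = C1 - 3*a


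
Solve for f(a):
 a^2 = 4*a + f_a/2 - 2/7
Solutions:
 f(a) = C1 + 2*a^3/3 - 4*a^2 + 4*a/7


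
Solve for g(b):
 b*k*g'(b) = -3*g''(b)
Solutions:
 g(b) = Piecewise((-sqrt(6)*sqrt(pi)*C1*erf(sqrt(6)*b*sqrt(k)/6)/(2*sqrt(k)) - C2, (k > 0) | (k < 0)), (-C1*b - C2, True))


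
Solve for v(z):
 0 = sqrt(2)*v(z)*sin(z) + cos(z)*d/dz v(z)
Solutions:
 v(z) = C1*cos(z)^(sqrt(2))


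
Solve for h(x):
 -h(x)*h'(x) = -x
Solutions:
 h(x) = -sqrt(C1 + x^2)
 h(x) = sqrt(C1 + x^2)


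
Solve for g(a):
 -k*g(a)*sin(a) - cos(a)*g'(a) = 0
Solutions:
 g(a) = C1*exp(k*log(cos(a)))


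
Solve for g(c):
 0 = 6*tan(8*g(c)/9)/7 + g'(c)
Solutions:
 g(c) = -9*asin(C1*exp(-16*c/21))/8 + 9*pi/8
 g(c) = 9*asin(C1*exp(-16*c/21))/8


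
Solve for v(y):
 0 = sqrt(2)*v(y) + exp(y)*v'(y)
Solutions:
 v(y) = C1*exp(sqrt(2)*exp(-y))


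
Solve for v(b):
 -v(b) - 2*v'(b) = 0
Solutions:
 v(b) = C1*exp(-b/2)


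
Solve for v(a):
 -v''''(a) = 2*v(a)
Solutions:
 v(a) = (C1*sin(2^(3/4)*a/2) + C2*cos(2^(3/4)*a/2))*exp(-2^(3/4)*a/2) + (C3*sin(2^(3/4)*a/2) + C4*cos(2^(3/4)*a/2))*exp(2^(3/4)*a/2)


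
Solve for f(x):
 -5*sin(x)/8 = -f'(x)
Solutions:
 f(x) = C1 - 5*cos(x)/8


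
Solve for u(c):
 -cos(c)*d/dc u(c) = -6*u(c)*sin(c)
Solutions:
 u(c) = C1/cos(c)^6


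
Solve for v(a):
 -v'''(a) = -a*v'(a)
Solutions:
 v(a) = C1 + Integral(C2*airyai(a) + C3*airybi(a), a)


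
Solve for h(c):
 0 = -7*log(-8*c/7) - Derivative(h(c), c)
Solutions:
 h(c) = C1 - 7*c*log(-c) + 7*c*(-3*log(2) + 1 + log(7))


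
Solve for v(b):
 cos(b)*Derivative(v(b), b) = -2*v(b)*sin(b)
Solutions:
 v(b) = C1*cos(b)^2


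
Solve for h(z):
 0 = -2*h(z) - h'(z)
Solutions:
 h(z) = C1*exp(-2*z)


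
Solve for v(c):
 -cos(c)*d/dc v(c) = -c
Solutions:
 v(c) = C1 + Integral(c/cos(c), c)


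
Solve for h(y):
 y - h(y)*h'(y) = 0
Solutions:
 h(y) = -sqrt(C1 + y^2)
 h(y) = sqrt(C1 + y^2)


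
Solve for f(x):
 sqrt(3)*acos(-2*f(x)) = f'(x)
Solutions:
 Integral(1/acos(-2*_y), (_y, f(x))) = C1 + sqrt(3)*x


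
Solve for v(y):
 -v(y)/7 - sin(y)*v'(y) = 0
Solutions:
 v(y) = C1*(cos(y) + 1)^(1/14)/(cos(y) - 1)^(1/14)


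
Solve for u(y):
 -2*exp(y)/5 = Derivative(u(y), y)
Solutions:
 u(y) = C1 - 2*exp(y)/5


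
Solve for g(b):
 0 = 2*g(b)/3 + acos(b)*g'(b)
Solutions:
 g(b) = C1*exp(-2*Integral(1/acos(b), b)/3)


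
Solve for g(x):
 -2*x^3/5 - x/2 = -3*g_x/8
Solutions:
 g(x) = C1 + 4*x^4/15 + 2*x^2/3


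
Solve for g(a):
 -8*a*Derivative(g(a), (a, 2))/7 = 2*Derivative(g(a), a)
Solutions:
 g(a) = C1 + C2/a^(3/4)


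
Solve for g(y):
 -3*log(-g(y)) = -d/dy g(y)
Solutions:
 -li(-g(y)) = C1 + 3*y


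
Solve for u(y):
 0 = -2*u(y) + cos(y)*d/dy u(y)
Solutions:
 u(y) = C1*(sin(y) + 1)/(sin(y) - 1)


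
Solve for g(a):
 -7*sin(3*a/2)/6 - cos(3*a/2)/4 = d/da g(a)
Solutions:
 g(a) = C1 - sin(3*a/2)/6 + 7*cos(3*a/2)/9


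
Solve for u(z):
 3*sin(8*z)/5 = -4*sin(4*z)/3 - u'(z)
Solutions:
 u(z) = C1 + cos(4*z)/3 + 3*cos(8*z)/40


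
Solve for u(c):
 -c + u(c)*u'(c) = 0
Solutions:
 u(c) = -sqrt(C1 + c^2)
 u(c) = sqrt(C1 + c^2)


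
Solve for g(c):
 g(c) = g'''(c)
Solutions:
 g(c) = C3*exp(c) + (C1*sin(sqrt(3)*c/2) + C2*cos(sqrt(3)*c/2))*exp(-c/2)


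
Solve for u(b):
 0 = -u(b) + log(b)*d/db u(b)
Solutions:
 u(b) = C1*exp(li(b))


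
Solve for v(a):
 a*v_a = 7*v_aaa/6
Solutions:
 v(a) = C1 + Integral(C2*airyai(6^(1/3)*7^(2/3)*a/7) + C3*airybi(6^(1/3)*7^(2/3)*a/7), a)


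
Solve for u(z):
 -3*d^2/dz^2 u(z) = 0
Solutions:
 u(z) = C1 + C2*z


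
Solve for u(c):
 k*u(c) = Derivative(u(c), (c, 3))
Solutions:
 u(c) = C1*exp(c*k^(1/3)) + C2*exp(c*k^(1/3)*(-1 + sqrt(3)*I)/2) + C3*exp(-c*k^(1/3)*(1 + sqrt(3)*I)/2)


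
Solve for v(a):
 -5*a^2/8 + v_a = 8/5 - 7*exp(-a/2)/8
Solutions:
 v(a) = C1 + 5*a^3/24 + 8*a/5 + 7*exp(-a/2)/4


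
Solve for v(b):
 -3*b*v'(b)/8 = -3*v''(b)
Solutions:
 v(b) = C1 + C2*erfi(b/4)


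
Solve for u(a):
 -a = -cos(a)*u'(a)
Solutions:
 u(a) = C1 + Integral(a/cos(a), a)


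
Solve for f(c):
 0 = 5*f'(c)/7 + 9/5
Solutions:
 f(c) = C1 - 63*c/25


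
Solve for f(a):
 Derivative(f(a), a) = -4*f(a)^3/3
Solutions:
 f(a) = -sqrt(6)*sqrt(-1/(C1 - 4*a))/2
 f(a) = sqrt(6)*sqrt(-1/(C1 - 4*a))/2


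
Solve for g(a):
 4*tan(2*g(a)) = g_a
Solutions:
 g(a) = -asin(C1*exp(8*a))/2 + pi/2
 g(a) = asin(C1*exp(8*a))/2


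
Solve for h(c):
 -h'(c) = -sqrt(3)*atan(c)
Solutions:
 h(c) = C1 + sqrt(3)*(c*atan(c) - log(c^2 + 1)/2)


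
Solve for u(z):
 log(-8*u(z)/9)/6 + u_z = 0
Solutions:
 6*Integral(1/(log(-_y) - 2*log(3) + 3*log(2)), (_y, u(z))) = C1 - z


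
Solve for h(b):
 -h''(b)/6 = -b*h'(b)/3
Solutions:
 h(b) = C1 + C2*erfi(b)


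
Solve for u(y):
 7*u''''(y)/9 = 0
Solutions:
 u(y) = C1 + C2*y + C3*y^2 + C4*y^3


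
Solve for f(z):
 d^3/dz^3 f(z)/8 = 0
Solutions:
 f(z) = C1 + C2*z + C3*z^2


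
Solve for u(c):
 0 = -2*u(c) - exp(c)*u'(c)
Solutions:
 u(c) = C1*exp(2*exp(-c))


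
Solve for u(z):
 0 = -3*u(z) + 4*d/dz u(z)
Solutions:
 u(z) = C1*exp(3*z/4)


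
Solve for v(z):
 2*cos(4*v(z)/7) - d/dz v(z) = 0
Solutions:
 -2*z - 7*log(sin(4*v(z)/7) - 1)/8 + 7*log(sin(4*v(z)/7) + 1)/8 = C1


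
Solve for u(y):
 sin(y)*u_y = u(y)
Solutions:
 u(y) = C1*sqrt(cos(y) - 1)/sqrt(cos(y) + 1)


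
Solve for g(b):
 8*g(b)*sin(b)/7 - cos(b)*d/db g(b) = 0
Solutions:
 g(b) = C1/cos(b)^(8/7)


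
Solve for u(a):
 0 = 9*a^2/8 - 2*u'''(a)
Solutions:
 u(a) = C1 + C2*a + C3*a^2 + 3*a^5/320


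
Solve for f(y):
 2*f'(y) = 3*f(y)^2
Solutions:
 f(y) = -2/(C1 + 3*y)


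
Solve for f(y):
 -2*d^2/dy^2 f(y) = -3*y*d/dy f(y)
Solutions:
 f(y) = C1 + C2*erfi(sqrt(3)*y/2)


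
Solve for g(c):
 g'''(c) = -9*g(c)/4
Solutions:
 g(c) = C3*exp(-2^(1/3)*3^(2/3)*c/2) + (C1*sin(3*2^(1/3)*3^(1/6)*c/4) + C2*cos(3*2^(1/3)*3^(1/6)*c/4))*exp(2^(1/3)*3^(2/3)*c/4)


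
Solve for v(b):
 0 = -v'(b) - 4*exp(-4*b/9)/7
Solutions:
 v(b) = C1 + 9*exp(-4*b/9)/7


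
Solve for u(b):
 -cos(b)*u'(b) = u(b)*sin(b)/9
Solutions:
 u(b) = C1*cos(b)^(1/9)


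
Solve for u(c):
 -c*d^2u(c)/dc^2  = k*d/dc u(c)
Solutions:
 u(c) = C1 + c^(1 - re(k))*(C2*sin(log(c)*Abs(im(k))) + C3*cos(log(c)*im(k)))


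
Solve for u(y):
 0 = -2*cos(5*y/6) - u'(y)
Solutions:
 u(y) = C1 - 12*sin(5*y/6)/5


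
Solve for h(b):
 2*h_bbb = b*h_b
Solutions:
 h(b) = C1 + Integral(C2*airyai(2^(2/3)*b/2) + C3*airybi(2^(2/3)*b/2), b)


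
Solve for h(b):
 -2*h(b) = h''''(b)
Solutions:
 h(b) = (C1*sin(2^(3/4)*b/2) + C2*cos(2^(3/4)*b/2))*exp(-2^(3/4)*b/2) + (C3*sin(2^(3/4)*b/2) + C4*cos(2^(3/4)*b/2))*exp(2^(3/4)*b/2)


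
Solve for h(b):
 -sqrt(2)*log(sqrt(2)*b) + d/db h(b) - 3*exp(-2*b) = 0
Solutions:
 h(b) = C1 + sqrt(2)*b*log(b) + sqrt(2)*b*(-1 + log(2)/2) - 3*exp(-2*b)/2


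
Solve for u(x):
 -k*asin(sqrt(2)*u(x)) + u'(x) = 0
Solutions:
 Integral(1/asin(sqrt(2)*_y), (_y, u(x))) = C1 + k*x


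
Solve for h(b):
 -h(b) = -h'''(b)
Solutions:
 h(b) = C3*exp(b) + (C1*sin(sqrt(3)*b/2) + C2*cos(sqrt(3)*b/2))*exp(-b/2)


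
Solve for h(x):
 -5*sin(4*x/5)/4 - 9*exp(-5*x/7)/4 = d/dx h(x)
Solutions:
 h(x) = C1 + 25*cos(4*x/5)/16 + 63*exp(-5*x/7)/20


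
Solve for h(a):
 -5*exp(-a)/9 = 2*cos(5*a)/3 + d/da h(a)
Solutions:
 h(a) = C1 - 2*sin(5*a)/15 + 5*exp(-a)/9


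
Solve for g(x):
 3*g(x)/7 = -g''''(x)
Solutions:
 g(x) = (C1*sin(sqrt(2)*3^(1/4)*7^(3/4)*x/14) + C2*cos(sqrt(2)*3^(1/4)*7^(3/4)*x/14))*exp(-sqrt(2)*3^(1/4)*7^(3/4)*x/14) + (C3*sin(sqrt(2)*3^(1/4)*7^(3/4)*x/14) + C4*cos(sqrt(2)*3^(1/4)*7^(3/4)*x/14))*exp(sqrt(2)*3^(1/4)*7^(3/4)*x/14)


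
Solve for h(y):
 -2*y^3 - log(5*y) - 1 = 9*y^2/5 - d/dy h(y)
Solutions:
 h(y) = C1 + y^4/2 + 3*y^3/5 + y*log(y) + y*log(5)


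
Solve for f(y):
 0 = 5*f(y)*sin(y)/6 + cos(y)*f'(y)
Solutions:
 f(y) = C1*cos(y)^(5/6)


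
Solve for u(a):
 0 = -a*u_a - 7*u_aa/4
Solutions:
 u(a) = C1 + C2*erf(sqrt(14)*a/7)


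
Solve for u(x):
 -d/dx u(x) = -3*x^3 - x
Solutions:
 u(x) = C1 + 3*x^4/4 + x^2/2


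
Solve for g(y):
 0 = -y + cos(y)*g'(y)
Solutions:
 g(y) = C1 + Integral(y/cos(y), y)


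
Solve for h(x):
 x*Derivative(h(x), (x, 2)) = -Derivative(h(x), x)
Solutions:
 h(x) = C1 + C2*log(x)


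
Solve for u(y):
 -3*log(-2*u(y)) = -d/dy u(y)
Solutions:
 -Integral(1/(log(-_y) + log(2)), (_y, u(y)))/3 = C1 - y


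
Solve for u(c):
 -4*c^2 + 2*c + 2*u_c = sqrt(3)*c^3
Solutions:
 u(c) = C1 + sqrt(3)*c^4/8 + 2*c^3/3 - c^2/2


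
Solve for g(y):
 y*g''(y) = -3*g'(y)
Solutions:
 g(y) = C1 + C2/y^2


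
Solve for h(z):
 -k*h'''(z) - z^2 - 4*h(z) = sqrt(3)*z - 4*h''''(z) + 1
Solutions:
 h(z) = C1*exp(z*(3*k - sqrt(3)*sqrt(3*k^2 + 16*6^(1/3)*(-9*k^2 + sqrt(3)*sqrt(27*k^4 + 65536))^(1/3) - 512*6^(2/3)/(-9*k^2 + sqrt(3)*sqrt(27*k^4 + 65536))^(1/3)) - sqrt(6)*sqrt(-3*sqrt(3)*k^3/sqrt(3*k^2 + 16*6^(1/3)*(-9*k^2 + sqrt(3)*sqrt(27*k^4 + 65536))^(1/3) - 512*6^(2/3)/(-9*k^2 + sqrt(3)*sqrt(27*k^4 + 65536))^(1/3)) + 3*k^2 - 8*6^(1/3)*(-9*k^2 + sqrt(3)*sqrt(27*k^4 + 65536))^(1/3) + 256*6^(2/3)/(-9*k^2 + sqrt(3)*sqrt(27*k^4 + 65536))^(1/3)))/48) + C2*exp(z*(3*k - sqrt(3)*sqrt(3*k^2 + 16*6^(1/3)*(-9*k^2 + sqrt(3)*sqrt(27*k^4 + 65536))^(1/3) - 512*6^(2/3)/(-9*k^2 + sqrt(3)*sqrt(27*k^4 + 65536))^(1/3)) + sqrt(6)*sqrt(-3*sqrt(3)*k^3/sqrt(3*k^2 + 16*6^(1/3)*(-9*k^2 + sqrt(3)*sqrt(27*k^4 + 65536))^(1/3) - 512*6^(2/3)/(-9*k^2 + sqrt(3)*sqrt(27*k^4 + 65536))^(1/3)) + 3*k^2 - 8*6^(1/3)*(-9*k^2 + sqrt(3)*sqrt(27*k^4 + 65536))^(1/3) + 256*6^(2/3)/(-9*k^2 + sqrt(3)*sqrt(27*k^4 + 65536))^(1/3)))/48) + C3*exp(z*(3*k + sqrt(3)*sqrt(3*k^2 + 16*6^(1/3)*(-9*k^2 + sqrt(3)*sqrt(27*k^4 + 65536))^(1/3) - 512*6^(2/3)/(-9*k^2 + sqrt(3)*sqrt(27*k^4 + 65536))^(1/3)) - sqrt(6)*sqrt(3*sqrt(3)*k^3/sqrt(3*k^2 + 16*6^(1/3)*(-9*k^2 + sqrt(3)*sqrt(27*k^4 + 65536))^(1/3) - 512*6^(2/3)/(-9*k^2 + sqrt(3)*sqrt(27*k^4 + 65536))^(1/3)) + 3*k^2 - 8*6^(1/3)*(-9*k^2 + sqrt(3)*sqrt(27*k^4 + 65536))^(1/3) + 256*6^(2/3)/(-9*k^2 + sqrt(3)*sqrt(27*k^4 + 65536))^(1/3)))/48) + C4*exp(z*(3*k + sqrt(3)*sqrt(3*k^2 + 16*6^(1/3)*(-9*k^2 + sqrt(3)*sqrt(27*k^4 + 65536))^(1/3) - 512*6^(2/3)/(-9*k^2 + sqrt(3)*sqrt(27*k^4 + 65536))^(1/3)) + sqrt(6)*sqrt(3*sqrt(3)*k^3/sqrt(3*k^2 + 16*6^(1/3)*(-9*k^2 + sqrt(3)*sqrt(27*k^4 + 65536))^(1/3) - 512*6^(2/3)/(-9*k^2 + sqrt(3)*sqrt(27*k^4 + 65536))^(1/3)) + 3*k^2 - 8*6^(1/3)*(-9*k^2 + sqrt(3)*sqrt(27*k^4 + 65536))^(1/3) + 256*6^(2/3)/(-9*k^2 + sqrt(3)*sqrt(27*k^4 + 65536))^(1/3)))/48) - z^2/4 - sqrt(3)*z/4 - 1/4


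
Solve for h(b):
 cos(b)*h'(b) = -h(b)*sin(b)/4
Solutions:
 h(b) = C1*cos(b)^(1/4)


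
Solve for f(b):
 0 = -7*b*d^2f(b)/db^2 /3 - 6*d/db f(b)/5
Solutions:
 f(b) = C1 + C2*b^(17/35)


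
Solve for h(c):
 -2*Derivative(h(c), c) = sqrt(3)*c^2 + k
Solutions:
 h(c) = C1 - sqrt(3)*c^3/6 - c*k/2


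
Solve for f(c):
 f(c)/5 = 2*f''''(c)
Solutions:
 f(c) = C1*exp(-10^(3/4)*c/10) + C2*exp(10^(3/4)*c/10) + C3*sin(10^(3/4)*c/10) + C4*cos(10^(3/4)*c/10)


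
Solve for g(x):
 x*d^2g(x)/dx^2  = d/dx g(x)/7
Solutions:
 g(x) = C1 + C2*x^(8/7)


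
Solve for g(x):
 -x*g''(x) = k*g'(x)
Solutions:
 g(x) = C1 + x^(1 - re(k))*(C2*sin(log(x)*Abs(im(k))) + C3*cos(log(x)*im(k)))


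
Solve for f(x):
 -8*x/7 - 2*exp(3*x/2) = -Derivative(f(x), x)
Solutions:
 f(x) = C1 + 4*x^2/7 + 4*exp(3*x/2)/3


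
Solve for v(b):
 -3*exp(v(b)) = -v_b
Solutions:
 v(b) = log(-1/(C1 + 3*b))


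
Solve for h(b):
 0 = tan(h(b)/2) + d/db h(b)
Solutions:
 h(b) = -2*asin(C1*exp(-b/2)) + 2*pi
 h(b) = 2*asin(C1*exp(-b/2))


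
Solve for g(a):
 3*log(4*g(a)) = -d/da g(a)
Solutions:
 Integral(1/(log(_y) + 2*log(2)), (_y, g(a)))/3 = C1 - a


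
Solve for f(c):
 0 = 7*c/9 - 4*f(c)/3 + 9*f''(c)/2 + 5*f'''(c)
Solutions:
 f(c) = C1*exp(-c*(27*3^(1/3)/(20*sqrt(238) + 319)^(1/3) + 3^(2/3)*(20*sqrt(238) + 319)^(1/3) + 18)/60)*sin(3^(1/6)*c*(-(20*sqrt(238) + 319)^(1/3) + 9*3^(2/3)/(20*sqrt(238) + 319)^(1/3))/20) + C2*exp(-c*(27*3^(1/3)/(20*sqrt(238) + 319)^(1/3) + 3^(2/3)*(20*sqrt(238) + 319)^(1/3) + 18)/60)*cos(3^(1/6)*c*(-(20*sqrt(238) + 319)^(1/3) + 9*3^(2/3)/(20*sqrt(238) + 319)^(1/3))/20) + C3*exp(c*(-9 + 27*3^(1/3)/(20*sqrt(238) + 319)^(1/3) + 3^(2/3)*(20*sqrt(238) + 319)^(1/3))/30) + 7*c/12


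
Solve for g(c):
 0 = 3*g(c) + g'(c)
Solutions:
 g(c) = C1*exp(-3*c)


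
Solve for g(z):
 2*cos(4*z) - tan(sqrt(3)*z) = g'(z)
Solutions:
 g(z) = C1 + sqrt(3)*log(cos(sqrt(3)*z))/3 + sin(4*z)/2


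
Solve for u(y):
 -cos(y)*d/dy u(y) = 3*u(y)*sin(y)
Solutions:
 u(y) = C1*cos(y)^3


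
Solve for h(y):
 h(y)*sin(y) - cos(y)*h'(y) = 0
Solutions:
 h(y) = C1/cos(y)


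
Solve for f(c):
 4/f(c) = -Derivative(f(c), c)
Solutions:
 f(c) = -sqrt(C1 - 8*c)
 f(c) = sqrt(C1 - 8*c)


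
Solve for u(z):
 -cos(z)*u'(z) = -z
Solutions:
 u(z) = C1 + Integral(z/cos(z), z)


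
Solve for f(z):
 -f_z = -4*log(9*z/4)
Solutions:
 f(z) = C1 + 4*z*log(z) - 4*z + z*log(6561/256)


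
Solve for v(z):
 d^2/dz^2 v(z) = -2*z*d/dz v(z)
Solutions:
 v(z) = C1 + C2*erf(z)


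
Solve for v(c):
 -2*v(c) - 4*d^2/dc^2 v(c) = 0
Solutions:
 v(c) = C1*sin(sqrt(2)*c/2) + C2*cos(sqrt(2)*c/2)


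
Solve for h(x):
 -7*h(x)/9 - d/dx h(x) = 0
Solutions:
 h(x) = C1*exp(-7*x/9)


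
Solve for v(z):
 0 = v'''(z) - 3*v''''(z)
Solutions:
 v(z) = C1 + C2*z + C3*z^2 + C4*exp(z/3)


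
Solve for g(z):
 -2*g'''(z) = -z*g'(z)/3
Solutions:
 g(z) = C1 + Integral(C2*airyai(6^(2/3)*z/6) + C3*airybi(6^(2/3)*z/6), z)


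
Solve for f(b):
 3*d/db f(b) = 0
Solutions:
 f(b) = C1


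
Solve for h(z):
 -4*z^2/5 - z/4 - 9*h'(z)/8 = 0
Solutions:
 h(z) = C1 - 32*z^3/135 - z^2/9


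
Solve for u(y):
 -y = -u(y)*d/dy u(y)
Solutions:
 u(y) = -sqrt(C1 + y^2)
 u(y) = sqrt(C1 + y^2)


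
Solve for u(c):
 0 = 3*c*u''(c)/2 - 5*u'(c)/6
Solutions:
 u(c) = C1 + C2*c^(14/9)


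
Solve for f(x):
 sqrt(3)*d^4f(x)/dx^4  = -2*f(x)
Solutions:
 f(x) = (C1*sin(2^(3/4)*3^(7/8)*x/6) + C2*cos(2^(3/4)*3^(7/8)*x/6))*exp(-2^(3/4)*3^(7/8)*x/6) + (C3*sin(2^(3/4)*3^(7/8)*x/6) + C4*cos(2^(3/4)*3^(7/8)*x/6))*exp(2^(3/4)*3^(7/8)*x/6)


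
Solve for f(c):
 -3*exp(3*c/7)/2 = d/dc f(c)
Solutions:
 f(c) = C1 - 7*exp(3*c/7)/2


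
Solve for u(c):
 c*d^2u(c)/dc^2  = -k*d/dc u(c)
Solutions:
 u(c) = C1 + c^(1 - re(k))*(C2*sin(log(c)*Abs(im(k))) + C3*cos(log(c)*im(k)))


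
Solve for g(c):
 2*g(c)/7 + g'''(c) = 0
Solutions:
 g(c) = C3*exp(-2^(1/3)*7^(2/3)*c/7) + (C1*sin(2^(1/3)*sqrt(3)*7^(2/3)*c/14) + C2*cos(2^(1/3)*sqrt(3)*7^(2/3)*c/14))*exp(2^(1/3)*7^(2/3)*c/14)


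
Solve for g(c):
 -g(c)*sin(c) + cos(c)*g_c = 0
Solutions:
 g(c) = C1/cos(c)


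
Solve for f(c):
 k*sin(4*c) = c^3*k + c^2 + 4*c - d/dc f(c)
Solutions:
 f(c) = C1 + c^4*k/4 + c^3/3 + 2*c^2 + k*cos(4*c)/4


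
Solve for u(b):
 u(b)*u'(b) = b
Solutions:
 u(b) = -sqrt(C1 + b^2)
 u(b) = sqrt(C1 + b^2)


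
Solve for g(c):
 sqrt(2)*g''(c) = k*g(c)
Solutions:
 g(c) = C1*exp(-2^(3/4)*c*sqrt(k)/2) + C2*exp(2^(3/4)*c*sqrt(k)/2)


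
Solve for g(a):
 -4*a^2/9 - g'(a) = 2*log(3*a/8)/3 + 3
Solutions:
 g(a) = C1 - 4*a^3/27 - 2*a*log(a)/3 - 7*a/3 - 2*a*log(3)/3 + 2*a*log(2)


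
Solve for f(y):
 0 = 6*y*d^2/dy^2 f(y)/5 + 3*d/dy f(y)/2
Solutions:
 f(y) = C1 + C2/y^(1/4)


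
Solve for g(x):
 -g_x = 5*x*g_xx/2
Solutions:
 g(x) = C1 + C2*x^(3/5)


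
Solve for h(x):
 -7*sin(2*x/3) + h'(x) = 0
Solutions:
 h(x) = C1 - 21*cos(2*x/3)/2


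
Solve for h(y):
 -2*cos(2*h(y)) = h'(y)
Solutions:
 h(y) = -asin((C1 + exp(8*y))/(C1 - exp(8*y)))/2 + pi/2
 h(y) = asin((C1 + exp(8*y))/(C1 - exp(8*y)))/2


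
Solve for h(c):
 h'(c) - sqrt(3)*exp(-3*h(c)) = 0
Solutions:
 h(c) = log(C1 + 3*sqrt(3)*c)/3
 h(c) = log((-3^(1/3) - 3^(5/6)*I)*(C1 + sqrt(3)*c)^(1/3)/2)
 h(c) = log((-3^(1/3) + 3^(5/6)*I)*(C1 + sqrt(3)*c)^(1/3)/2)


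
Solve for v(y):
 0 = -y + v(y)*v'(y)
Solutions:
 v(y) = -sqrt(C1 + y^2)
 v(y) = sqrt(C1 + y^2)


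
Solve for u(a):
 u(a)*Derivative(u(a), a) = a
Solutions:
 u(a) = -sqrt(C1 + a^2)
 u(a) = sqrt(C1 + a^2)


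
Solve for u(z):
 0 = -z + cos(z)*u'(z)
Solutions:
 u(z) = C1 + Integral(z/cos(z), z)


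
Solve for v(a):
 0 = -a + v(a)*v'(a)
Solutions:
 v(a) = -sqrt(C1 + a^2)
 v(a) = sqrt(C1 + a^2)


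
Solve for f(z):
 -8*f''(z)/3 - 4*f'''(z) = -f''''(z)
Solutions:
 f(z) = C1 + C2*z + C3*exp(2*z*(1 - sqrt(15)/3)) + C4*exp(2*z*(1 + sqrt(15)/3))


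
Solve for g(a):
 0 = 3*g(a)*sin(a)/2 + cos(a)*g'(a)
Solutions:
 g(a) = C1*cos(a)^(3/2)


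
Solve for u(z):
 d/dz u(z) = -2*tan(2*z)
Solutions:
 u(z) = C1 + log(cos(2*z))


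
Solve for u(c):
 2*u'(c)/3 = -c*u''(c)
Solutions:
 u(c) = C1 + C2*c^(1/3)


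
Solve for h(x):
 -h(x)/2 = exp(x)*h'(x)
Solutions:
 h(x) = C1*exp(exp(-x)/2)


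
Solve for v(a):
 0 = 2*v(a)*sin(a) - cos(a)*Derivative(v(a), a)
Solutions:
 v(a) = C1/cos(a)^2


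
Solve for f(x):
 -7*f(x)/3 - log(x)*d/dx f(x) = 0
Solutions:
 f(x) = C1*exp(-7*li(x)/3)


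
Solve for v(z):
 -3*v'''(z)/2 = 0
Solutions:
 v(z) = C1 + C2*z + C3*z^2


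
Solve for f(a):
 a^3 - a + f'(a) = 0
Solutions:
 f(a) = C1 - a^4/4 + a^2/2


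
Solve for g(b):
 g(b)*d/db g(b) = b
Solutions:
 g(b) = -sqrt(C1 + b^2)
 g(b) = sqrt(C1 + b^2)


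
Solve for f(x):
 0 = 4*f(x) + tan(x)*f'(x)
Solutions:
 f(x) = C1/sin(x)^4


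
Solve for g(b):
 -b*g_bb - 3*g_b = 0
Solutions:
 g(b) = C1 + C2/b^2


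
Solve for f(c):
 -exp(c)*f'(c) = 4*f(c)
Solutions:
 f(c) = C1*exp(4*exp(-c))


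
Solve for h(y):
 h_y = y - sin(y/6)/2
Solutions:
 h(y) = C1 + y^2/2 + 3*cos(y/6)


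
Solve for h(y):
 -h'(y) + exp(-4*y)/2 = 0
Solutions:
 h(y) = C1 - exp(-4*y)/8


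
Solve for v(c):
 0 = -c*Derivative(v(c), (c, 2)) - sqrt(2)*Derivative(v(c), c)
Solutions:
 v(c) = C1 + C2*c^(1 - sqrt(2))


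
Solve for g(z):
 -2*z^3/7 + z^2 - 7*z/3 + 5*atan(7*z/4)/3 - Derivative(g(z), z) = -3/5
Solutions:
 g(z) = C1 - z^4/14 + z^3/3 - 7*z^2/6 + 5*z*atan(7*z/4)/3 + 3*z/5 - 10*log(49*z^2 + 16)/21


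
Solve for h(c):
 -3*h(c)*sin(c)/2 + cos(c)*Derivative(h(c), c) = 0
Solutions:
 h(c) = C1/cos(c)^(3/2)


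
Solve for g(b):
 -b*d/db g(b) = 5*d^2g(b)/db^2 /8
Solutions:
 g(b) = C1 + C2*erf(2*sqrt(5)*b/5)


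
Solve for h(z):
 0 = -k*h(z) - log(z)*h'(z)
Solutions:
 h(z) = C1*exp(-k*li(z))


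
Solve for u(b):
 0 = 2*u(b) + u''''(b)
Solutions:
 u(b) = (C1*sin(2^(3/4)*b/2) + C2*cos(2^(3/4)*b/2))*exp(-2^(3/4)*b/2) + (C3*sin(2^(3/4)*b/2) + C4*cos(2^(3/4)*b/2))*exp(2^(3/4)*b/2)


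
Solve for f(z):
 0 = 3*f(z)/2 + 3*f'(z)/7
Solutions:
 f(z) = C1*exp(-7*z/2)


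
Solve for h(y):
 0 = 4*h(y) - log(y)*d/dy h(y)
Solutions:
 h(y) = C1*exp(4*li(y))


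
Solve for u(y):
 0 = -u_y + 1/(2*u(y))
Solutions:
 u(y) = -sqrt(C1 + y)
 u(y) = sqrt(C1 + y)


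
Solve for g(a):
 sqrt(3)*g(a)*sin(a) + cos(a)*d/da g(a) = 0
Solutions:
 g(a) = C1*cos(a)^(sqrt(3))


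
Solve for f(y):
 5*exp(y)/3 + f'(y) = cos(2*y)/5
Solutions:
 f(y) = C1 - 5*exp(y)/3 + sin(2*y)/10


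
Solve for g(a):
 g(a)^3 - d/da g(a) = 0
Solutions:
 g(a) = -sqrt(2)*sqrt(-1/(C1 + a))/2
 g(a) = sqrt(2)*sqrt(-1/(C1 + a))/2


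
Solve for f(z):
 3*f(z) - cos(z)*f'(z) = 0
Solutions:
 f(z) = C1*(sin(z) + 1)^(3/2)/(sin(z) - 1)^(3/2)


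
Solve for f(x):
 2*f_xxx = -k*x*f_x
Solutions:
 f(x) = C1 + Integral(C2*airyai(2^(2/3)*x*(-k)^(1/3)/2) + C3*airybi(2^(2/3)*x*(-k)^(1/3)/2), x)


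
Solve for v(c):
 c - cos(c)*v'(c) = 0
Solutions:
 v(c) = C1 + Integral(c/cos(c), c)


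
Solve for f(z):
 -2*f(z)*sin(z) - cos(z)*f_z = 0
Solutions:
 f(z) = C1*cos(z)^2


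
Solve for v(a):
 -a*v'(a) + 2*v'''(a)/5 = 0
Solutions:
 v(a) = C1 + Integral(C2*airyai(2^(2/3)*5^(1/3)*a/2) + C3*airybi(2^(2/3)*5^(1/3)*a/2), a)


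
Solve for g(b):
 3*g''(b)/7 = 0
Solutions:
 g(b) = C1 + C2*b


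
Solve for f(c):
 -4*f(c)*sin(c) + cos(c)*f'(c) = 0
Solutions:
 f(c) = C1/cos(c)^4


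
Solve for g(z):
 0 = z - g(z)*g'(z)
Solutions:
 g(z) = -sqrt(C1 + z^2)
 g(z) = sqrt(C1 + z^2)


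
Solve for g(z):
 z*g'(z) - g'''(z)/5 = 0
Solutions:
 g(z) = C1 + Integral(C2*airyai(5^(1/3)*z) + C3*airybi(5^(1/3)*z), z)


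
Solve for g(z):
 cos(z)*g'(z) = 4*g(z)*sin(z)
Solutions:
 g(z) = C1/cos(z)^4


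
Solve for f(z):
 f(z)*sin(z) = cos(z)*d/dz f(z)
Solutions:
 f(z) = C1/cos(z)


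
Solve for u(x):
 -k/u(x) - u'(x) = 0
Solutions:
 u(x) = -sqrt(C1 - 2*k*x)
 u(x) = sqrt(C1 - 2*k*x)


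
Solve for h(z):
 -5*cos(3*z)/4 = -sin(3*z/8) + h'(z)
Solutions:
 h(z) = C1 - 5*sin(3*z)/12 - 8*cos(3*z/8)/3


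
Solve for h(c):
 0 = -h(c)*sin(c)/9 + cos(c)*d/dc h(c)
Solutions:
 h(c) = C1/cos(c)^(1/9)


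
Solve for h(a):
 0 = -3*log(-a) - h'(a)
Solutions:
 h(a) = C1 - 3*a*log(-a) + 3*a


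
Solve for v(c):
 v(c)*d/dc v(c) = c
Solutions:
 v(c) = -sqrt(C1 + c^2)
 v(c) = sqrt(C1 + c^2)


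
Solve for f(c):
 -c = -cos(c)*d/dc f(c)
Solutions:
 f(c) = C1 + Integral(c/cos(c), c)


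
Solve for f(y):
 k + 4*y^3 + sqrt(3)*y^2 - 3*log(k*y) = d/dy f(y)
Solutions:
 f(y) = C1 + y^4 + sqrt(3)*y^3/3 + y*(k + 3) - 3*y*log(k*y)


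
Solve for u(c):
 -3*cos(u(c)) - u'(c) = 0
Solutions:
 u(c) = pi - asin((C1 + exp(6*c))/(C1 - exp(6*c)))
 u(c) = asin((C1 + exp(6*c))/(C1 - exp(6*c)))


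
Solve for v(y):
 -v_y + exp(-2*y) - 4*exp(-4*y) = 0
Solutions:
 v(y) = C1 - exp(-2*y)/2 + exp(-4*y)


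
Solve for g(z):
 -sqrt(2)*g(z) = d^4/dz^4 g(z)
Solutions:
 g(z) = (C1*sin(2^(5/8)*z/2) + C2*cos(2^(5/8)*z/2))*exp(-2^(5/8)*z/2) + (C3*sin(2^(5/8)*z/2) + C4*cos(2^(5/8)*z/2))*exp(2^(5/8)*z/2)


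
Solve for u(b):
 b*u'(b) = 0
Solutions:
 u(b) = C1


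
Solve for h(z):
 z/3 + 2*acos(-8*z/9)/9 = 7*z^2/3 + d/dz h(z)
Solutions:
 h(z) = C1 - 7*z^3/9 + z^2/6 + 2*z*acos(-8*z/9)/9 + sqrt(81 - 64*z^2)/36


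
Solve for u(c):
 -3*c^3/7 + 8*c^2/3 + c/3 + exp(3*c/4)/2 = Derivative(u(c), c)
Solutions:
 u(c) = C1 - 3*c^4/28 + 8*c^3/9 + c^2/6 + 2*exp(3*c/4)/3


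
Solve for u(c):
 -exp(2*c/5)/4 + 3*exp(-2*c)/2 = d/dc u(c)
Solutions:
 u(c) = C1 - 5*exp(2*c/5)/8 - 3*exp(-2*c)/4


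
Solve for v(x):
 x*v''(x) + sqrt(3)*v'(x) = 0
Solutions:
 v(x) = C1 + C2*x^(1 - sqrt(3))


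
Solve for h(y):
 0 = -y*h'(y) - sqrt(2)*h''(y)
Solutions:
 h(y) = C1 + C2*erf(2^(1/4)*y/2)


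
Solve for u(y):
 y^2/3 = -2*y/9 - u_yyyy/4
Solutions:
 u(y) = C1 + C2*y + C3*y^2 + C4*y^3 - y^6/270 - y^5/135


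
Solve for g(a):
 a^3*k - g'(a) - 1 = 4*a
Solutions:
 g(a) = C1 + a^4*k/4 - 2*a^2 - a


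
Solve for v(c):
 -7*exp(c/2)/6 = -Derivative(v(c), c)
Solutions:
 v(c) = C1 + 7*exp(c/2)/3


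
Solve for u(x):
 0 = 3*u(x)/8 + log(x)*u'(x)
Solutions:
 u(x) = C1*exp(-3*li(x)/8)


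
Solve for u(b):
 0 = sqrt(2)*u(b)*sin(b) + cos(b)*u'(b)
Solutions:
 u(b) = C1*cos(b)^(sqrt(2))


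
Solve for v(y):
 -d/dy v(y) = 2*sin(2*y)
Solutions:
 v(y) = C1 + cos(2*y)


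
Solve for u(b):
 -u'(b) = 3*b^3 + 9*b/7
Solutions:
 u(b) = C1 - 3*b^4/4 - 9*b^2/14


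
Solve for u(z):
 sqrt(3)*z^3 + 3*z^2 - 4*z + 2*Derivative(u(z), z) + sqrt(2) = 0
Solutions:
 u(z) = C1 - sqrt(3)*z^4/8 - z^3/2 + z^2 - sqrt(2)*z/2


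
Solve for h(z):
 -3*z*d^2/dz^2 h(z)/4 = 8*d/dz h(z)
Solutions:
 h(z) = C1 + C2/z^(29/3)


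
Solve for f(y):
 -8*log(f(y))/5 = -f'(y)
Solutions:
 li(f(y)) = C1 + 8*y/5


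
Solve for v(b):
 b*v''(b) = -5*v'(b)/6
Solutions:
 v(b) = C1 + C2*b^(1/6)


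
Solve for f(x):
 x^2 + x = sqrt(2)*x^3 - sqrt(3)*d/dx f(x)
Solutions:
 f(x) = C1 + sqrt(6)*x^4/12 - sqrt(3)*x^3/9 - sqrt(3)*x^2/6


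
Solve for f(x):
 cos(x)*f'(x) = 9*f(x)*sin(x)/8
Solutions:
 f(x) = C1/cos(x)^(9/8)


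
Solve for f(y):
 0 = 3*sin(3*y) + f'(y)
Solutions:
 f(y) = C1 + cos(3*y)


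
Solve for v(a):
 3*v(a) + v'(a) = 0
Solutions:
 v(a) = C1*exp(-3*a)


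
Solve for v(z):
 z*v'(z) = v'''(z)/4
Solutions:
 v(z) = C1 + Integral(C2*airyai(2^(2/3)*z) + C3*airybi(2^(2/3)*z), z)


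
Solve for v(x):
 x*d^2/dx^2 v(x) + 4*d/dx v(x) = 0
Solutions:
 v(x) = C1 + C2/x^3


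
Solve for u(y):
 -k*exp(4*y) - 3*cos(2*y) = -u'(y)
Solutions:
 u(y) = C1 + k*exp(4*y)/4 + 3*sin(2*y)/2


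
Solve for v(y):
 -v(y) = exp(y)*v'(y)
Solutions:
 v(y) = C1*exp(exp(-y))


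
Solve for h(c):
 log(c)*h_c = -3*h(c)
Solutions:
 h(c) = C1*exp(-3*li(c))


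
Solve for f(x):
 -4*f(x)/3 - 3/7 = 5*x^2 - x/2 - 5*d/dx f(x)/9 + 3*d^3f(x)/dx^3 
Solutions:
 f(x) = C1*exp(x*(5/(sqrt(26119)/27 + 6)^(1/3) + 9*(sqrt(26119)/27 + 6)^(1/3))/54)*sin(sqrt(3)*x*(-9*(sqrt(26119)/27 + 6)^(1/3) + 5/(sqrt(26119)/27 + 6)^(1/3))/54) + C2*exp(x*(5/(sqrt(26119)/27 + 6)^(1/3) + 9*(sqrt(26119)/27 + 6)^(1/3))/54)*cos(sqrt(3)*x*(-9*(sqrt(26119)/27 + 6)^(1/3) + 5/(sqrt(26119)/27 + 6)^(1/3))/54) + C3*exp(-x*(5/(sqrt(26119)/27 + 6)^(1/3) + 9*(sqrt(26119)/27 + 6)^(1/3))/27) - 15*x^2/4 - 11*x/4 - 493/336


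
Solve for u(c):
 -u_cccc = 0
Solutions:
 u(c) = C1 + C2*c + C3*c^2 + C4*c^3


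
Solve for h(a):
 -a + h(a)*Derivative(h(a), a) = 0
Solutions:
 h(a) = -sqrt(C1 + a^2)
 h(a) = sqrt(C1 + a^2)


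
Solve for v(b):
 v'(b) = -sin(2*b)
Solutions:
 v(b) = C1 + cos(2*b)/2


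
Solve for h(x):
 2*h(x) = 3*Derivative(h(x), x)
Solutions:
 h(x) = C1*exp(2*x/3)


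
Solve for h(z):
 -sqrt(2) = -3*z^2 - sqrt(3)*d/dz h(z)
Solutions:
 h(z) = C1 - sqrt(3)*z^3/3 + sqrt(6)*z/3


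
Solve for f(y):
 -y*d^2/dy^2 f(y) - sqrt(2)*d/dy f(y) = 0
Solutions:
 f(y) = C1 + C2*y^(1 - sqrt(2))


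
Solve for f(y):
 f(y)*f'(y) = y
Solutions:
 f(y) = -sqrt(C1 + y^2)
 f(y) = sqrt(C1 + y^2)


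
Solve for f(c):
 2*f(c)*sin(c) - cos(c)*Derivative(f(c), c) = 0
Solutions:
 f(c) = C1/cos(c)^2


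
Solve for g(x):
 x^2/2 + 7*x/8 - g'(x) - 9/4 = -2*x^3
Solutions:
 g(x) = C1 + x^4/2 + x^3/6 + 7*x^2/16 - 9*x/4


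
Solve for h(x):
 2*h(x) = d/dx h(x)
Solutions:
 h(x) = C1*exp(2*x)
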